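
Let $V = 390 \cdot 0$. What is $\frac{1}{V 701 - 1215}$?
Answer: $- \frac{1}{1215} \approx -0.00082305$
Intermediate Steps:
$V = 0$
$\frac{1}{V 701 - 1215} = \frac{1}{0 \cdot 701 - 1215} = \frac{1}{0 - 1215} = \frac{1}{-1215} = - \frac{1}{1215}$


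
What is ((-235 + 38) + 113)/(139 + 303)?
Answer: -42/221 ≈ -0.19005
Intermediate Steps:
((-235 + 38) + 113)/(139 + 303) = (-197 + 113)/442 = -84*1/442 = -42/221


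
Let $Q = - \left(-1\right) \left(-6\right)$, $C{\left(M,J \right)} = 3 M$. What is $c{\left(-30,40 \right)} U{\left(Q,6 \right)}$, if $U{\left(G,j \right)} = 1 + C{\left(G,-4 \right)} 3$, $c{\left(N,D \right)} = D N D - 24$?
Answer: $2545272$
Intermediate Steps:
$c{\left(N,D \right)} = -24 + N D^{2}$ ($c{\left(N,D \right)} = N D^{2} - 24 = -24 + N D^{2}$)
$Q = -6$ ($Q = \left(-1\right) 6 = -6$)
$U{\left(G,j \right)} = 1 + 9 G$ ($U{\left(G,j \right)} = 1 + 3 G 3 = 1 + 9 G$)
$c{\left(-30,40 \right)} U{\left(Q,6 \right)} = \left(-24 - 30 \cdot 40^{2}\right) \left(1 + 9 \left(-6\right)\right) = \left(-24 - 48000\right) \left(1 - 54\right) = \left(-24 - 48000\right) \left(-53\right) = \left(-48024\right) \left(-53\right) = 2545272$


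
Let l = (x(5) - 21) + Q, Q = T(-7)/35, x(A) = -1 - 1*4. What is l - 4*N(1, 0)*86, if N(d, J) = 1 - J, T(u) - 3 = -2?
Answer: -12949/35 ≈ -369.97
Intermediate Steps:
T(u) = 1 (T(u) = 3 - 2 = 1)
x(A) = -5 (x(A) = -1 - 4 = -5)
Q = 1/35 ≈ 0.028571
l = -909/35 (l = (-5 - 21) + 1/35 = -26 + 1/35 = -909/35 ≈ -25.971)
l - 4*N(1, 0)*86 = -909/35 - 4*(1 - 1*0)*86 = -909/35 - 4*(1 + 0)*86 = -909/35 - 4*1*86 = -909/35 - 4*86 = -909/35 - 344 = -12949/35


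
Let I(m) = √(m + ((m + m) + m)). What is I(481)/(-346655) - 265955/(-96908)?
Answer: 265955/96908 - 2*√481/346655 ≈ 2.7443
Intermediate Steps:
I(m) = 2*√m (I(m) = √(m + (2*m + m)) = √(m + 3*m) = √(4*m) = 2*√m)
I(481)/(-346655) - 265955/(-96908) = (2*√481)/(-346655) - 265955/(-96908) = (2*√481)*(-1/346655) - 265955*(-1/96908) = -2*√481/346655 + 265955/96908 = 265955/96908 - 2*√481/346655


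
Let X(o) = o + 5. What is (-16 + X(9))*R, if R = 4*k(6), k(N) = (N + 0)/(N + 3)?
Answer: -16/3 ≈ -5.3333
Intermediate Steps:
k(N) = N/(3 + N)
X(o) = 5 + o
R = 8/3 (R = 4*(6/(3 + 6)) = 4*(6/9) = 4*(6*(⅑)) = 4*(⅔) = 8/3 ≈ 2.6667)
(-16 + X(9))*R = (-16 + (5 + 9))*(8/3) = (-16 + 14)*(8/3) = -2*8/3 = -16/3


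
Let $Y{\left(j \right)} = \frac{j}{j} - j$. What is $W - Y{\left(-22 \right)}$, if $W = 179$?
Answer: $156$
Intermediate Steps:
$Y{\left(j \right)} = 1 - j$
$W - Y{\left(-22 \right)} = 179 - \left(1 - -22\right) = 179 - \left(1 + 22\right) = 179 - 23 = 156$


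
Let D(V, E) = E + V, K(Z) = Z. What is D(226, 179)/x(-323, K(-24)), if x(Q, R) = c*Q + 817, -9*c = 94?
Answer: 729/7543 ≈ 0.096646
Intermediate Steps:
c = -94/9 (c = -⅑*94 = -94/9 ≈ -10.444)
x(Q, R) = 817 - 94*Q/9 (x(Q, R) = -94*Q/9 + 817 = 817 - 94*Q/9)
D(226, 179)/x(-323, K(-24)) = (179 + 226)/(817 - 94/9*(-323)) = 405/(817 + 30362/9) = 405/(37715/9) = 405*(9/37715) = 729/7543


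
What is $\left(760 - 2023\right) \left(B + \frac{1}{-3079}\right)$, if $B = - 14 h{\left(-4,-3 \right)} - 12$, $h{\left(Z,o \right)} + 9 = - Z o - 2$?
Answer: $- \frac{1205519607}{3079} \approx -3.9153 \cdot 10^{5}$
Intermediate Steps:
$h{\left(Z,o \right)} = -11 - Z o$ ($h{\left(Z,o \right)} = -9 + \left(- Z o - 2\right) = -9 - \left(2 + Z o\right) = -11 - Z o$)
$B = 310$ ($B = - 14 \left(-11 - \left(-4\right) \left(-3\right)\right) - 12 = - 14 \left(-11 - 12\right) - 12 = \left(-14\right) \left(-23\right) - 12 = 322 - 12 = 310$)
$\left(760 - 2023\right) \left(B + \frac{1}{-3079}\right) = \left(760 - 2023\right) \left(310 + \frac{1}{-3079}\right) = - 1263 \left(310 - \frac{1}{3079}\right) = \left(-1263\right) \frac{954489}{3079} = - \frac{1205519607}{3079}$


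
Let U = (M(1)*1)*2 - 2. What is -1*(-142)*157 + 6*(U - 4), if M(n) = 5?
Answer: 22318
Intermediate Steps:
U = 8 (U = (5*1)*2 - 2 = 5*2 - 2 = 10 - 2 = 8)
-1*(-142)*157 + 6*(U - 4) = -1*(-142)*157 + 6*(8 - 4) = 142*157 + 6*4 = 22294 + 24 = 22318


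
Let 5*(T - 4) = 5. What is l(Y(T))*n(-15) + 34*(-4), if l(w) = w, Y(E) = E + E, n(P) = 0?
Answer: -136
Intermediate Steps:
T = 5 (T = 4 + (⅕)*5 = 4 + 1 = 5)
Y(E) = 2*E
l(Y(T))*n(-15) + 34*(-4) = (2*5)*0 + 34*(-4) = 10*0 - 136 = 0 - 136 = -136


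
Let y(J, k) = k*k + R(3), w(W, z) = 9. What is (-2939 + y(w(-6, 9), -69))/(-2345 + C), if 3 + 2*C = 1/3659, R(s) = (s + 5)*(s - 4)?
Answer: -6637426/8585843 ≈ -0.77307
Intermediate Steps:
R(s) = (-4 + s)*(5 + s) (R(s) = (5 + s)*(-4 + s) = (-4 + s)*(5 + s))
C = -5488/3659 (C = -3/2 + (1/2)/3659 = -3/2 + (1/2)*(1/3659) = -3/2 + 1/7318 = -5488/3659 ≈ -1.4999)
y(J, k) = -8 + k**2 (y(J, k) = k*k + (-20 + 3 + 3**2) = k**2 + (-20 + 3 + 9) = k**2 - 8 = -8 + k**2)
(-2939 + y(w(-6, 9), -69))/(-2345 + C) = (-2939 + (-8 + (-69)**2))/(-2345 - 5488/3659) = (-2939 + (-8 + 4761))/(-8585843/3659) = (-2939 + 4753)*(-3659/8585843) = 1814*(-3659/8585843) = -6637426/8585843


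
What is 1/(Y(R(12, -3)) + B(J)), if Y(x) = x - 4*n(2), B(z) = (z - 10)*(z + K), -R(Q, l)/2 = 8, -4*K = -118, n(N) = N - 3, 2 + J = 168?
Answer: 1/30486 ≈ 3.2802e-5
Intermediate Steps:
J = 166 (J = -2 + 168 = 166)
n(N) = -3 + N
K = 59/2 (K = -¼*(-118) = 59/2 ≈ 29.500)
R(Q, l) = -16 (R(Q, l) = -2*8 = -16)
B(z) = (-10 + z)*(59/2 + z) (B(z) = (z - 10)*(z + 59/2) = (-10 + z)*(59/2 + z))
Y(x) = 4 + x (Y(x) = x - 4*(-3 + 2) = x - 4*(-1) = x + 4 = 4 + x)
1/(Y(R(12, -3)) + B(J)) = 1/((4 - 16) + (-295 + 166² + (39/2)*166)) = 1/(-12 + (-295 + 27556 + 3237)) = 1/(-12 + 30498) = 1/30486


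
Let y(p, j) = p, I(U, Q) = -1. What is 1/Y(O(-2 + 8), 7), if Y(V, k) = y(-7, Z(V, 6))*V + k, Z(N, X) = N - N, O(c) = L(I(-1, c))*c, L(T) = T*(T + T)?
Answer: -1/77 ≈ -0.012987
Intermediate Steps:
L(T) = 2*T² (L(T) = T*(2*T) = 2*T²)
O(c) = 2*c (O(c) = (2*(-1)²)*c = (2*1)*c = 2*c)
Z(N, X) = 0
Y(V, k) = k - 7*V (Y(V, k) = -7*V + k = k - 7*V)
1/Y(O(-2 + 8), 7) = 1/(7 - 14*(-2 + 8)) = 1/(7 - 14*6) = 1/(7 - 7*12) = 1/(7 - 84) = 1/(-77) = -1/77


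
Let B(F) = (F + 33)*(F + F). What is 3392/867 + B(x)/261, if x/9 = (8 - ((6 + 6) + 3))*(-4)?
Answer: 13935688/25143 ≈ 554.26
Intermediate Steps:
x = 252 (x = 9*((8 - ((6 + 6) + 3))*(-4)) = 9*((8 - (12 + 3))*(-4)) = 9*((8 - 1*15)*(-4)) = 9*((8 - 15)*(-4)) = 9*(-7*(-4)) = 9*28 = 252)
B(F) = 2*F*(33 + F) (B(F) = (33 + F)*(2*F) = 2*F*(33 + F))
3392/867 + B(x)/261 = 3392/867 + (2*252*(33 + 252))/261 = 3392*(1/867) + (2*252*285)*(1/261) = 3392/867 + 143640*(1/261) = 3392/867 + 15960/29 = 13935688/25143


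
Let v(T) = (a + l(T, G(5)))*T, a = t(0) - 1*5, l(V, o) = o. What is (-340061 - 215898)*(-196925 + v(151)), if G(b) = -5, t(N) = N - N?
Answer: 110321724165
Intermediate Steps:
t(N) = 0
a = -5 (a = 0 - 1*5 = 0 - 5 = -5)
v(T) = -10*T (v(T) = (-5 - 5)*T = -10*T)
(-340061 - 215898)*(-196925 + v(151)) = (-340061 - 215898)*(-196925 - 10*151) = -555959*(-196925 - 1510) = -555959*(-198435) = 110321724165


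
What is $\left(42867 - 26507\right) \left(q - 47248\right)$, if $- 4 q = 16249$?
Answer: $-839435690$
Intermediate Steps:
$q = - \frac{16249}{4}$ ($q = \left(- \frac{1}{4}\right) 16249 = - \frac{16249}{4} \approx -4062.3$)
$\left(42867 - 26507\right) \left(q - 47248\right) = \left(42867 - 26507\right) \left(- \frac{16249}{4} - 47248\right) = 16360 \left(- \frac{205241}{4}\right) = -839435690$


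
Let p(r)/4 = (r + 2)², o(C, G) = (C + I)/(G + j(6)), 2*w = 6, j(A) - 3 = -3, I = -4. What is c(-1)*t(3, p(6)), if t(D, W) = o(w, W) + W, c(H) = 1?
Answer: 65535/256 ≈ 256.00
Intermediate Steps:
j(A) = 0 (j(A) = 3 - 3 = 0)
w = 3 (w = (½)*6 = 3)
o(C, G) = (-4 + C)/G (o(C, G) = (C - 4)/(G + 0) = (-4 + C)/G)
p(r) = 4*(2 + r)² (p(r) = 4*(r + 2)² = 4*(2 + r)²)
t(D, W) = W - 1/W (t(D, W) = (-4 + 3)/W + W = -1/W + W = W - 1/W)
c(-1)*t(3, p(6)) = 1*(4*(2 + 6)² - 1/(4*(2 + 6)²)) = 1*(4*8² - 1/(4*8²)) = 1*(4*64 - 1/(4*64)) = 1*(256 - 1/256) = 1*(65535/256) = 65535/256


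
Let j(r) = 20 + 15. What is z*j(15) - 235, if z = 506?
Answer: 17475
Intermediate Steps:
j(r) = 35
z*j(15) - 235 = 506*35 - 235 = 17710 - 235 = 17475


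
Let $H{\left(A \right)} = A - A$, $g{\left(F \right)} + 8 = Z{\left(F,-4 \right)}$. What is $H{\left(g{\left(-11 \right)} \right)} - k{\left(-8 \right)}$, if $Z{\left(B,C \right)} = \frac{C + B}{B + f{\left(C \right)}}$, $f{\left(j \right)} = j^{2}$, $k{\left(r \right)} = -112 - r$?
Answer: $104$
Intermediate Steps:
$Z{\left(B,C \right)} = \frac{B + C}{B + C^{2}}$ ($Z{\left(B,C \right)} = \frac{C + B}{B + C^{2}} = \frac{B + C}{B + C^{2}}$)
$g{\left(F \right)} = -8 + \frac{-4 + F}{16 + F}$ ($g{\left(F \right)} = -8 + \frac{F - 4}{F + \left(-4\right)^{2}} = -8 + \frac{-4 + F}{F + 16} = -8 + \frac{-4 + F}{16 + F}$)
$H{\left(A \right)} = 0$
$H{\left(g{\left(-11 \right)} \right)} - k{\left(-8 \right)} = 0 - \left(-112 - -8\right) = 0 - \left(-112 + 8\right) = 0 - -104 = 0 + 104 = 104$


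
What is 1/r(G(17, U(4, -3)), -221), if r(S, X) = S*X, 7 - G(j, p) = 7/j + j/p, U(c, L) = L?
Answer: -3/8125 ≈ -0.00036923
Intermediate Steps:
G(j, p) = 7 - 7/j - j/p (G(j, p) = 7 - (7/j + j/p) = 7 + (-7/j - j/p) = 7 - 7/j - j/p)
1/r(G(17, U(4, -3)), -221) = 1/((7 - 7/17 - 1*17/(-3))*(-221)) = 1/((7 - 7*1/17 - 1*17*(-⅓))*(-221)) = 1/((7 - 7/17 + 17/3)*(-221)) = 1/((625/51)*(-221)) = 1/(-8125/3) = -3/8125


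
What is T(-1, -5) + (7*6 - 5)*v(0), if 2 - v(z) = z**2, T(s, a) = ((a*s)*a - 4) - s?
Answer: 46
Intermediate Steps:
T(s, a) = -4 - s + s*a**2 (T(s, a) = (s*a**2 - 4) - s = (-4 + s*a**2) - s = -4 - s + s*a**2)
v(z) = 2 - z**2
T(-1, -5) + (7*6 - 5)*v(0) = (-4 - 1*(-1) - 1*(-5)**2) + (7*6 - 5)*(2 - 1*0**2) = (-4 + 1 - 1*25) + (42 - 5)*(2 - 1*0) = (-4 + 1 - 25) + 37*(2 + 0) = -28 + 37*2 = -28 + 74 = 46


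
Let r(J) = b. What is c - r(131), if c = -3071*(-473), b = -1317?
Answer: 1453900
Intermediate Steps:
r(J) = -1317
c = 1452583
c - r(131) = 1452583 - 1*(-1317) = 1452583 + 1317 = 1453900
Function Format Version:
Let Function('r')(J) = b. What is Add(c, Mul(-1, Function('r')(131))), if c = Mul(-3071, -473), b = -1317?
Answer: 1453900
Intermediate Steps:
Function('r')(J) = -1317
c = 1452583
Add(c, Mul(-1, Function('r')(131))) = Add(1452583, Mul(-1, -1317)) = Add(1452583, 1317) = 1453900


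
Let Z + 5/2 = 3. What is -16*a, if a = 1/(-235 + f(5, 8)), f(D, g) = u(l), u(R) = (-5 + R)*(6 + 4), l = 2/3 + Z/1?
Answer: 12/205 ≈ 0.058537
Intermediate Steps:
Z = 1/2 (Z = -5/2 + 3 = 1/2 ≈ 0.50000)
l = 7/6 (l = 2/3 + (1/2)/1 = 2*(1/3) + (1/2)*1 = 2/3 + 1/2 = 7/6 ≈ 1.1667)
u(R) = -50 + 10*R (u(R) = (-5 + R)*10 = -50 + 10*R)
f(D, g) = -115/3 (f(D, g) = -50 + 10*(7/6) = -50 + 35/3 = -115/3)
a = -3/820 (a = 1/(-235 - 115/3) = 1/(-820/3) = -3/820 ≈ -0.0036585)
-16*a = -16*(-3/820) = 12/205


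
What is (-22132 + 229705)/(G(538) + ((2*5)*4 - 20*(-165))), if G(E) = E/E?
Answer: 207573/3341 ≈ 62.129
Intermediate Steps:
G(E) = 1
(-22132 + 229705)/(G(538) + ((2*5)*4 - 20*(-165))) = (-22132 + 229705)/(1 + ((2*5)*4 - 20*(-165))) = 207573/(1 + (10*4 + 3300)) = 207573/(1 + (40 + 3300)) = 207573/(1 + 3340) = 207573/3341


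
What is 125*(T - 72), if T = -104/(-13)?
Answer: -8000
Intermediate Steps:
T = 8 (T = -104*(-1/13) = 8)
125*(T - 72) = 125*(8 - 72) = 125*(-64) = -8000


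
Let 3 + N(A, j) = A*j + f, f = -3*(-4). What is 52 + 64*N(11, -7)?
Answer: -4300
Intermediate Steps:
f = 12
N(A, j) = 9 + A*j (N(A, j) = -3 + (A*j + 12) = -3 + (12 + A*j) = 9 + A*j)
52 + 64*N(11, -7) = 52 + 64*(9 + 11*(-7)) = 52 + 64*(9 - 77) = 52 + 64*(-68) = 52 - 4352 = -4300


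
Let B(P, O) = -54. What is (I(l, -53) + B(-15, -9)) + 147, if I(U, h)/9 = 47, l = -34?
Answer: 516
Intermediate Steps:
I(U, h) = 423 (I(U, h) = 9*47 = 423)
(I(l, -53) + B(-15, -9)) + 147 = (423 - 54) + 147 = 369 + 147 = 516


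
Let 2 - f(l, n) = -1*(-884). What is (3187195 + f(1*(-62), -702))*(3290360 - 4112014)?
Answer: -2618046821702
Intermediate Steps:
f(l, n) = -882 (f(l, n) = 2 - (-1)*(-884) = 2 - 1*884 = 2 - 884 = -882)
(3187195 + f(1*(-62), -702))*(3290360 - 4112014) = (3187195 - 882)*(3290360 - 4112014) = 3186313*(-821654) = -2618046821702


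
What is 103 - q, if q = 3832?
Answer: -3729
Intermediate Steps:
103 - q = 103 - 1*3832 = 103 - 3832 = -3729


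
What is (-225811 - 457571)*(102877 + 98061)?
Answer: -137317412316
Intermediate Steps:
(-225811 - 457571)*(102877 + 98061) = -683382*200938 = -137317412316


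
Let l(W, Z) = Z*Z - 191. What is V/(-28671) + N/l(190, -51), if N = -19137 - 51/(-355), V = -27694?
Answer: -85542622582/12264737025 ≈ -6.9747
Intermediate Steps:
l(W, Z) = -191 + Z² (l(W, Z) = Z² - 191 = -191 + Z²)
N = -6793584/355 (N = -19137 - 51*(-1)/355 = -19137 - 1*(-51/355) = -19137 + 51/355 = -6793584/355 ≈ -19137.)
V/(-28671) + N/l(190, -51) = -27694/(-28671) - 6793584/(355*(-191 + (-51)²)) = -27694*(-1/28671) - 6793584/(355*(-191 + 2601)) = 27694/28671 - 6793584/355/2410 = 27694/28671 - 6793584/355*1/2410 = 27694/28671 - 3396792/427775 = -85542622582/12264737025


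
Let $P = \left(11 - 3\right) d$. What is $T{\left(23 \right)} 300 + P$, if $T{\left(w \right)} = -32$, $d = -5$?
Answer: $-9640$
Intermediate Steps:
$P = -40$ ($P = \left(11 - 3\right) \left(-5\right) = 8 \left(-5\right) = -40$)
$T{\left(23 \right)} 300 + P = \left(-32\right) 300 - 40 = -9600 - 40 = -9640$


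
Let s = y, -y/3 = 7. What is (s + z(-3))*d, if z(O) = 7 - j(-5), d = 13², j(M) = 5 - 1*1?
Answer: -3042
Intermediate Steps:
y = -21 (y = -3*7 = -21)
j(M) = 4 (j(M) = 5 - 1 = 4)
s = -21
d = 169
z(O) = 3 (z(O) = 7 - 1*4 = 7 - 4 = 3)
(s + z(-3))*d = (-21 + 3)*169 = -18*169 = -3042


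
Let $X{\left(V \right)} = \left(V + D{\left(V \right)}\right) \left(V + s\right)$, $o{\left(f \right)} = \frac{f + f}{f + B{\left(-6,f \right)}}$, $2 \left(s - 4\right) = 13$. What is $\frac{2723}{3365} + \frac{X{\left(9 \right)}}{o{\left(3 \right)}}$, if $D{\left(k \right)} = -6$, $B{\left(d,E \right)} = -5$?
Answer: $- \frac{125789}{6730} \approx -18.691$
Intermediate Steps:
$s = \frac{21}{2}$ ($s = 4 + \frac{1}{2} \cdot 13 = 4 + \frac{13}{2} = \frac{21}{2} \approx 10.5$)
$o{\left(f \right)} = \frac{2 f}{-5 + f}$ ($o{\left(f \right)} = \frac{f + f}{f - 5} = \frac{2 f}{-5 + f}$)
$X{\left(V \right)} = \left(-6 + V\right) \left(\frac{21}{2} + V\right)$ ($X{\left(V \right)} = \left(V - 6\right) \left(V + \frac{21}{2}\right) = \left(-6 + V\right) \left(\frac{21}{2} + V\right)$)
$\frac{2723}{3365} + \frac{X{\left(9 \right)}}{o{\left(3 \right)}} = \frac{2723}{3365} + \frac{-63 + 9^{2} + \frac{9}{2} \cdot 9}{2 \cdot 3 \frac{1}{-5 + 3}} = 2723 \cdot \frac{1}{3365} + \frac{-63 + 81 + \frac{81}{2}}{2 \cdot 3 \frac{1}{-2}} = \frac{2723}{3365} + \frac{117}{2 \cdot 2 \cdot 3 \left(- \frac{1}{2}\right)} = \frac{2723}{3365} + \frac{117}{2 \left(-3\right)} = \frac{2723}{3365} + \frac{117}{2} \left(- \frac{1}{3}\right) = \frac{2723}{3365} - \frac{39}{2} = - \frac{125789}{6730}$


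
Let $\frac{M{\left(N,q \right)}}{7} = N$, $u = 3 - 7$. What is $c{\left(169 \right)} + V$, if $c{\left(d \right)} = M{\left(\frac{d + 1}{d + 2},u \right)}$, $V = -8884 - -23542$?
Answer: $\frac{2507708}{171} \approx 14665.0$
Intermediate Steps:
$V = 14658$ ($V = -8884 + 23542 = 14658$)
$u = -4$ ($u = 3 - 7 = -4$)
$M{\left(N,q \right)} = 7 N$
$c{\left(d \right)} = \frac{7 \left(1 + d\right)}{2 + d}$ ($c{\left(d \right)} = 7 \frac{d + 1}{d + 2} = 7 \frac{1 + d}{2 + d} = \frac{7 \left(1 + d\right)}{2 + d}$)
$c{\left(169 \right)} + V = \frac{7 \left(1 + 169\right)}{2 + 169} + 14658 = 7 \cdot \frac{1}{171} \cdot 170 + 14658 = \frac{1190}{171} + 14658 = \frac{2507708}{171}$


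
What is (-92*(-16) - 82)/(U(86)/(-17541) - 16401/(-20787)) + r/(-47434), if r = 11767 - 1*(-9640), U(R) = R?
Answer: 8011593085130669/4520495917802 ≈ 1772.3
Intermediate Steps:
r = 21407 (r = 11767 + 9640 = 21407)
(-92*(-16) - 82)/(U(86)/(-17541) - 16401/(-20787)) + r/(-47434) = (-92*(-16) - 82)/(86/(-17541) - 16401/(-20787)) + 21407/(-47434) = (1472 - 82)/(86*(-1/17541) - 16401*(-1/20787)) + 21407*(-1/47434) = 1390/(-86/17541 + 5467/6929) - 21407/47434 = 1390/(95300753/121541589) - 21407/47434 = 1390*(121541589/95300753) - 21407/47434 = 168942808710/95300753 - 21407/47434 = 8011593085130669/4520495917802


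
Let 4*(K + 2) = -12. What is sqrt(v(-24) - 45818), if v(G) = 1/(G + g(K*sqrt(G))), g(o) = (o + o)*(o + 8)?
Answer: sqrt(2)*sqrt((-56081233 - 7330880*I*sqrt(6))/(153 + 20*I*sqrt(6)))/4 ≈ 5.5424e-7 + 214.05*I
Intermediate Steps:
K = -5 (K = -2 + (1/4)*(-12) = -2 - 3 = -5)
g(o) = 2*o*(8 + o) (g(o) = (2*o)*(8 + o) = 2*o*(8 + o))
v(G) = 1/(G - 10*sqrt(G)*(8 - 5*sqrt(G))) (v(G) = 1/(G + 2*(-5*sqrt(G))*(8 - 5*sqrt(G))) = 1/(G - 10*sqrt(G)*(8 - 5*sqrt(G))))
sqrt(v(-24) - 45818) = sqrt(1/(-160*I*sqrt(6) + 51*(-24)) - 45818) = sqrt(1/(-160*I*sqrt(6) - 1224) - 45818) = sqrt(1/(-1224 - 160*I*sqrt(6)) - 45818) = sqrt(-45818 + 1/(-1224 - 160*I*sqrt(6)))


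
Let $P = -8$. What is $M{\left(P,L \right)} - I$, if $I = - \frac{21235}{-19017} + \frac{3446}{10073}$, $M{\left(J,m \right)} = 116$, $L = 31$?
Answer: $\frac{21941323219}{191558241} \approx 114.54$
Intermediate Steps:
$I = \frac{279432737}{191558241}$ ($I = \left(-21235\right) \left(- \frac{1}{19017}\right) + 3446 \cdot \frac{1}{10073} = \frac{21235}{19017} + \frac{3446}{10073} = \frac{279432737}{191558241} \approx 1.4587$)
$M{\left(P,L \right)} - I = 116 - \frac{279432737}{191558241} = \frac{21941323219}{191558241}$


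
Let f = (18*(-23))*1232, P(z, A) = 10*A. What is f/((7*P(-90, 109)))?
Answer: -36432/545 ≈ -66.848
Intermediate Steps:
f = -510048 (f = -414*1232 = -510048)
f/((7*P(-90, 109))) = -510048/(7*(10*109)) = -510048/(7*1090) = -510048/7630 = -510048*1/7630 = -36432/545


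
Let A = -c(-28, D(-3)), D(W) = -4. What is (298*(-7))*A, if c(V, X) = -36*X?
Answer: 300384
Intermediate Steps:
A = -144 (A = -(-36)*(-4) = -1*144 = -144)
(298*(-7))*A = (298*(-7))*(-144) = -2086*(-144) = 300384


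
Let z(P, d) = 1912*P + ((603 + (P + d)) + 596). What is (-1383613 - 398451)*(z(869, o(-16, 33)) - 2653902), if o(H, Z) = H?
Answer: 1764817184608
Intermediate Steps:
z(P, d) = 1199 + d + 1913*P (z(P, d) = 1912*P + ((603 + P + d) + 596) = 1912*P + (1199 + P + d) = 1199 + d + 1913*P)
(-1383613 - 398451)*(z(869, o(-16, 33)) - 2653902) = (-1383613 - 398451)*((1199 - 16 + 1913*869) - 2653902) = -1782064*((1199 - 16 + 1662397) - 2653902) = -1782064*(1663580 - 2653902) = -1782064*(-990322) = 1764817184608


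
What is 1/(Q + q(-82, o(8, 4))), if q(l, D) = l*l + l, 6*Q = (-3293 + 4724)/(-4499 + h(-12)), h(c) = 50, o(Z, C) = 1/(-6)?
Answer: 2966/19700013 ≈ 0.00015056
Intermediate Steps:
o(Z, C) = -⅙
Q = -159/2966 (Q = ((-3293 + 4724)/(-4499 + 50))/6 = (1431/(-4449))/6 = (1431*(-1/4449))/6 = (⅙)*(-477/1483) = -159/2966 ≈ -0.053608)
q(l, D) = l + l² (q(l, D) = l² + l = l + l²)
1/(Q + q(-82, o(8, 4))) = 1/(-159/2966 - 82*(1 - 82)) = 1/(-159/2966 - 82*(-81)) = 1/(-159/2966 + 6642) = 1/(19700013/2966) = 2966/19700013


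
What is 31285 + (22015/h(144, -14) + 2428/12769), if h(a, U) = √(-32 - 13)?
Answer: 399480593/12769 - 4403*I*√5/3 ≈ 31285.0 - 3281.8*I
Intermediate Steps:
h(a, U) = 3*I*√5 (h(a, U) = √(-45) = 3*I*√5)
31285 + (22015/h(144, -14) + 2428/12769) = 31285 + (22015/((3*I*√5)) + 2428/12769) = 31285 + (22015*(-I*√5/15) + 2428*(1/12769)) = 31285 + (-4403*I*√5/3 + 2428/12769) = 31285 + (2428/12769 - 4403*I*√5/3) = 399480593/12769 - 4403*I*√5/3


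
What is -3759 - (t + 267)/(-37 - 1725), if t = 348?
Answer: -6622743/1762 ≈ -3758.7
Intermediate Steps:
-3759 - (t + 267)/(-37 - 1725) = -3759 - (348 + 267)/(-37 - 1725) = -3759 - 615/(-1762) = -3759 - 615*(-1)/1762 = -3759 - 1*(-615/1762) = -3759 + 615/1762 = -6622743/1762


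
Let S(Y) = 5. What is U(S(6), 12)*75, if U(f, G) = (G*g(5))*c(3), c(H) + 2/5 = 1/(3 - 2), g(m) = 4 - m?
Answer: -540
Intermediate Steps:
c(H) = ⅗ (c(H) = -⅖ + 1/(3 - 2) = -⅖ + 1/1 = -⅖ + 1 = ⅗)
U(f, G) = -3*G/5 (U(f, G) = (G*(4 - 1*5))*(⅗) = (G*(4 - 5))*(⅗) = (G*(-1))*(⅗) = -G*(⅗) = -3*G/5)
U(S(6), 12)*75 = -⅗*12*75 = -36/5*75 = -540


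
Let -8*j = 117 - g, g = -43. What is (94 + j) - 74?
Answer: 0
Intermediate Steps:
j = -20 (j = -(117 - 1*(-43))/8 = -(117 + 43)/8 = -⅛*160 = -20)
(94 + j) - 74 = (94 - 20) - 74 = 74 - 74 = 0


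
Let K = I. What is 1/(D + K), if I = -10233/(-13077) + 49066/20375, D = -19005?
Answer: -29604875/562546190102 ≈ -5.2627e-5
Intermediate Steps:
I = 94459273/29604875 (I = -10233*(-1/13077) + 49066*(1/20375) = 1137/1453 + 49066/20375 = 94459273/29604875 ≈ 3.1907)
K = 94459273/29604875 ≈ 3.1907
1/(D + K) = 1/(-19005 + 94459273/29604875) = 1/(-562546190102/29604875) = -29604875/562546190102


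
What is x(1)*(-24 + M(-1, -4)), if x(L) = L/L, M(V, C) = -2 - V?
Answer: -25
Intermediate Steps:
x(L) = 1
x(1)*(-24 + M(-1, -4)) = 1*(-24 + (-2 - 1*(-1))) = 1*(-24 + (-2 + 1)) = 1*(-24 - 1) = 1*(-25) = -25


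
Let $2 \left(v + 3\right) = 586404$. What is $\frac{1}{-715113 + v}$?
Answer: $- \frac{1}{421914} \approx -2.3702 \cdot 10^{-6}$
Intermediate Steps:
$v = 293199$ ($v = -3 + \frac{1}{2} \cdot 586404 = -3 + 293202 = 293199$)
$\frac{1}{-715113 + v} = \frac{1}{-715113 + 293199} = \frac{1}{-421914} = - \frac{1}{421914}$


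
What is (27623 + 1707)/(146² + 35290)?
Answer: 14665/28303 ≈ 0.51814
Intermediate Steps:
(27623 + 1707)/(146² + 35290) = 29330/(21316 + 35290) = 29330/56606 = 29330*(1/56606) = 14665/28303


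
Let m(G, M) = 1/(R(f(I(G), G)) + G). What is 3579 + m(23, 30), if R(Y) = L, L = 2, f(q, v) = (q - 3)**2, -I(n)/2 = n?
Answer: 89476/25 ≈ 3579.0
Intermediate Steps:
I(n) = -2*n
f(q, v) = (-3 + q)**2
R(Y) = 2
m(G, M) = 1/(2 + G)
3579 + m(23, 30) = 3579 + 1/(2 + 23) = 3579 + 1/25 = 89476/25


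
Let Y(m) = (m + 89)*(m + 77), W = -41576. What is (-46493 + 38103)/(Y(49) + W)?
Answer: 4195/12094 ≈ 0.34687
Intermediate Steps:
Y(m) = (77 + m)*(89 + m) (Y(m) = (89 + m)*(77 + m) = (77 + m)*(89 + m))
(-46493 + 38103)/(Y(49) + W) = (-46493 + 38103)/((6853 + 49² + 166*49) - 41576) = -8390/((6853 + 2401 + 8134) - 41576) = -8390/(17388 - 41576) = -8390/(-24188) = -8390*(-1/24188) = 4195/12094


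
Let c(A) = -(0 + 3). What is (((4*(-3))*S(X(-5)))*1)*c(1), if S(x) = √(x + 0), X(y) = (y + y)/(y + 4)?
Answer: 36*√10 ≈ 113.84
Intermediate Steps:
X(y) = 2*y/(4 + y) (X(y) = (2*y)/(4 + y) = 2*y/(4 + y))
S(x) = √x
c(A) = -3 (c(A) = -1*3 = -3)
(((4*(-3))*S(X(-5)))*1)*c(1) = (((4*(-3))*√(2*(-5)/(4 - 5)))*1)*(-3) = (-12*√10*√(-1/(-1))*1)*(-3) = (-12*√10*1)*(-3) = -12*√10*(-3) = 36*√10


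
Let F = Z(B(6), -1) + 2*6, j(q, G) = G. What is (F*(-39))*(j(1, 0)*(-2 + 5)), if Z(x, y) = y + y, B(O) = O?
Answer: 0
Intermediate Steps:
Z(x, y) = 2*y
F = 10 (F = 2*(-1) + 2*6 = -2 + 12 = 10)
(F*(-39))*(j(1, 0)*(-2 + 5)) = (10*(-39))*(0*(-2 + 5)) = -0*3 = -390*0 = 0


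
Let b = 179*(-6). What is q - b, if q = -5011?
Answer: -3937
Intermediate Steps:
b = -1074
q - b = -5011 - 1*(-1074) = -5011 + 1074 = -3937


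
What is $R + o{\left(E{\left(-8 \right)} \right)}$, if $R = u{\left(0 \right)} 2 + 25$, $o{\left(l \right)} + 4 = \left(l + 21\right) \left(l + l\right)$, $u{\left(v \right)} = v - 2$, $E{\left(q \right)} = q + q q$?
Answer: $8641$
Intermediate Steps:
$E{\left(q \right)} = q + q^{2}$
$u{\left(v \right)} = -2 + v$ ($u{\left(v \right)} = v - 2 = -2 + v$)
$o{\left(l \right)} = -4 + 2 l \left(21 + l\right)$ ($o{\left(l \right)} = -4 + \left(l + 21\right) \left(l + l\right) = -4 + \left(21 + l\right) 2 l = -4 + 2 l \left(21 + l\right)$)
$R = 21$ ($R = \left(-2 + 0\right) 2 + 25 = \left(-2\right) 2 + 25 = -4 + 25 = 21$)
$R + o{\left(E{\left(-8 \right)} \right)} = 21 + \left(-4 + 2 \left(- 8 \left(1 - 8\right)\right)^{2} + 42 \left(- 8 \left(1 - 8\right)\right)\right) = 21 + \left(-4 + 2 \left(\left(-8\right) \left(-7\right)\right)^{2} + 42 \left(\left(-8\right) \left(-7\right)\right)\right) = 21 + \left(-4 + 2 \cdot 56^{2} + 42 \cdot 56\right) = 21 + \left(-4 + 2 \cdot 3136 + 2352\right) = 21 + \left(-4 + 6272 + 2352\right) = 21 + 8620 = 8641$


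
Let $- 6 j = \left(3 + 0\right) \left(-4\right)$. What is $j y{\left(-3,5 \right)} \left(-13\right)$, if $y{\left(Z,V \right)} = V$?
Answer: $-130$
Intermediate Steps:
$j = 2$ ($j = - \frac{\left(3 + 0\right) \left(-4\right)}{6} = - \frac{3 \left(-4\right)}{6} = \left(- \frac{1}{6}\right) \left(-12\right) = 2$)
$j y{\left(-3,5 \right)} \left(-13\right) = 2 \cdot 5 \left(-13\right) = 10 \left(-13\right) = -130$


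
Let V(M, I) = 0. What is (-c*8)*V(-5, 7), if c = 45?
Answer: 0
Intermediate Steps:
(-c*8)*V(-5, 7) = (-1*45*8)*0 = -45*8*0 = -360*0 = 0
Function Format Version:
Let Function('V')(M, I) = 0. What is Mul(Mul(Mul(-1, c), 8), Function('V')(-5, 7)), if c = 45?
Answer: 0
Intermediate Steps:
Mul(Mul(Mul(-1, c), 8), Function('V')(-5, 7)) = Mul(Mul(Mul(-1, 45), 8), 0) = Mul(Mul(-45, 8), 0) = Mul(-360, 0) = 0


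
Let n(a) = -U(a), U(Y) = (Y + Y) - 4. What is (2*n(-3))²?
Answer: 400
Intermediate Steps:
U(Y) = -4 + 2*Y (U(Y) = 2*Y - 4 = -4 + 2*Y)
n(a) = 4 - 2*a (n(a) = -(-4 + 2*a) = 4 - 2*a)
(2*n(-3))² = (2*(4 - 2*(-3)))² = (2*(4 + 6))² = (2*10)² = 20² = 400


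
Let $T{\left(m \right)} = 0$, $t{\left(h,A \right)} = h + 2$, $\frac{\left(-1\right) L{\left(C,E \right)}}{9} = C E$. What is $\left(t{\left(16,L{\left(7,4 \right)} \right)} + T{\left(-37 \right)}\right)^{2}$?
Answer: $324$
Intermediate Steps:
$L{\left(C,E \right)} = - 9 C E$
$t{\left(h,A \right)} = 2 + h$
$\left(t{\left(16,L{\left(7,4 \right)} \right)} + T{\left(-37 \right)}\right)^{2} = \left(\left(2 + 16\right) + 0\right)^{2} = \left(18 + 0\right)^{2} = 18^{2} = 324$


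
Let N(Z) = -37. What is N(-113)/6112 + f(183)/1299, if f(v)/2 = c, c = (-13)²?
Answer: 2017793/7939488 ≈ 0.25415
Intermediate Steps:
c = 169
f(v) = 338 (f(v) = 2*169 = 338)
N(-113)/6112 + f(183)/1299 = -37/6112 + 338/1299 = 2017793/7939488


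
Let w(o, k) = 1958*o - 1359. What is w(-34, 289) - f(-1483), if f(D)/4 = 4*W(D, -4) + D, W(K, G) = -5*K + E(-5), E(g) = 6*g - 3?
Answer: -180111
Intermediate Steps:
E(g) = -3 + 6*g
W(K, G) = -33 - 5*K (W(K, G) = -5*K + (-3 + 6*(-5)) = -5*K + (-3 - 30) = -5*K - 33 = -33 - 5*K)
w(o, k) = -1359 + 1958*o
f(D) = -528 - 76*D (f(D) = 4*(4*(-33 - 5*D) + D) = 4*((-132 - 20*D) + D) = 4*(-132 - 19*D) = -528 - 76*D)
w(-34, 289) - f(-1483) = (-1359 + 1958*(-34)) - (-528 - 76*(-1483)) = (-1359 - 66572) - (-528 + 112708) = -67931 - 1*112180 = -67931 - 112180 = -180111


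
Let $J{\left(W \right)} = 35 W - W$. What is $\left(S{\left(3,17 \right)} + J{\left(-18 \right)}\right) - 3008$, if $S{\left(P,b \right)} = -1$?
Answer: $-3621$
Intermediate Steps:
$J{\left(W \right)} = 34 W$
$\left(S{\left(3,17 \right)} + J{\left(-18 \right)}\right) - 3008 = \left(-1 + 34 \left(-18\right)\right) - 3008 = \left(-1 - 612\right) - 3008 = -613 - 3008 = -3621$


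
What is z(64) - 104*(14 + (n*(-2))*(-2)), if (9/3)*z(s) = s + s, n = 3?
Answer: -7984/3 ≈ -2661.3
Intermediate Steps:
z(s) = 2*s/3 (z(s) = (s + s)/3 = (2*s)/3 = 2*s/3)
z(64) - 104*(14 + (n*(-2))*(-2)) = (⅔)*64 - 104*(14 + (3*(-2))*(-2)) = 128/3 - 104*(14 - 6*(-2)) = 128/3 - 104*(14 + 12) = 128/3 - 104*26 = 128/3 - 2704 = -7984/3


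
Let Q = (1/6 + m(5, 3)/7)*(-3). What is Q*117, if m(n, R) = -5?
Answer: 2691/14 ≈ 192.21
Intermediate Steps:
Q = 23/14 (Q = (1/6 - 5/7)*(-3) = (⅙ - 5*⅐)*(-3) = (⅙ - 5/7)*(-3) = -23/42*(-3) = 23/14 ≈ 1.6429)
Q*117 = (23/14)*117 = 2691/14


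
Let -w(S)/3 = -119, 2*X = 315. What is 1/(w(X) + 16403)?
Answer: 1/16760 ≈ 5.9666e-5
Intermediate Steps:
X = 315/2 (X = (½)*315 = 315/2 ≈ 157.50)
w(S) = 357 (w(S) = -3*(-119) = 357)
1/(w(X) + 16403) = 1/(357 + 16403) = 1/16760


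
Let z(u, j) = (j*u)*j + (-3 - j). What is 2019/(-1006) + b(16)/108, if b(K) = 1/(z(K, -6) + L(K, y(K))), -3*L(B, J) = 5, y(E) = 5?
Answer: -62943841/31363056 ≈ -2.0069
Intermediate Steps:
z(u, j) = -3 - j + u*j² (z(u, j) = u*j² + (-3 - j) = -3 - j + u*j²)
L(B, J) = -5/3 (L(B, J) = -⅓*5 = -5/3)
b(K) = 1/(4/3 + 36*K) (b(K) = 1/((-3 - 1*(-6) + K*(-6)²) - 5/3) = 1/((-3 + 6 + K*36) - 5/3) = 1/((-3 + 6 + 36*K) - 5/3) = 1/((3 + 36*K) - 5/3) = 1/(4/3 + 36*K))
2019/(-1006) + b(16)/108 = 2019/(-1006) + (3/(4*(1 + 27*16)))/108 = 2019*(-1/1006) + (3/(4*(1 + 432)))*(1/108) = -2019/1006 + ((¾)/433)*(1/108) = -2019/1006 + ((¾)*(1/433))*(1/108) = -2019/1006 + (3/1732)*(1/108) = -2019/1006 + 1/62352 = -62943841/31363056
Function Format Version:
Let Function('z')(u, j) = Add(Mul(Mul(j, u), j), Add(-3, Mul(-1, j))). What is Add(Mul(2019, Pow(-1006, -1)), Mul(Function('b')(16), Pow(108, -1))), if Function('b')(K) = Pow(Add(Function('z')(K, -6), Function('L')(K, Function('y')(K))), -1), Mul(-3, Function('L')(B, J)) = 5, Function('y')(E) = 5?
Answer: Rational(-62943841, 31363056) ≈ -2.0069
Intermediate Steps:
Function('z')(u, j) = Add(-3, Mul(-1, j), Mul(u, Pow(j, 2))) (Function('z')(u, j) = Add(Mul(u, Pow(j, 2)), Add(-3, Mul(-1, j))) = Add(-3, Mul(-1, j), Mul(u, Pow(j, 2))))
Function('L')(B, J) = Rational(-5, 3) (Function('L')(B, J) = Mul(Rational(-1, 3), 5) = Rational(-5, 3))
Function('b')(K) = Pow(Add(Rational(4, 3), Mul(36, K)), -1) (Function('b')(K) = Pow(Add(Add(-3, Mul(-1, -6), Mul(K, Pow(-6, 2))), Rational(-5, 3)), -1) = Pow(Add(Add(-3, 6, Mul(K, 36)), Rational(-5, 3)), -1) = Pow(Add(Add(-3, 6, Mul(36, K)), Rational(-5, 3)), -1) = Pow(Add(Add(3, Mul(36, K)), Rational(-5, 3)), -1) = Pow(Add(Rational(4, 3), Mul(36, K)), -1))
Add(Mul(2019, Pow(-1006, -1)), Mul(Function('b')(16), Pow(108, -1))) = Add(Mul(2019, Pow(-1006, -1)), Mul(Mul(Rational(3, 4), Pow(Add(1, Mul(27, 16)), -1)), Pow(108, -1))) = Add(Mul(2019, Rational(-1, 1006)), Mul(Mul(Rational(3, 4), Pow(Add(1, 432), -1)), Rational(1, 108))) = Add(Rational(-2019, 1006), Mul(Mul(Rational(3, 4), Pow(433, -1)), Rational(1, 108))) = Add(Rational(-2019, 1006), Mul(Mul(Rational(3, 4), Rational(1, 433)), Rational(1, 108))) = Add(Rational(-2019, 1006), Mul(Rational(3, 1732), Rational(1, 108))) = Add(Rational(-2019, 1006), Rational(1, 62352)) = Rational(-62943841, 31363056)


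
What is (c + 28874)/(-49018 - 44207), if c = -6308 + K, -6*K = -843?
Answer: -45413/186450 ≈ -0.24357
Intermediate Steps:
K = 281/2 (K = -⅙*(-843) = 281/2 ≈ 140.50)
c = -12335/2 (c = -6308 + 281/2 = -12335/2 ≈ -6167.5)
(c + 28874)/(-49018 - 44207) = (-12335/2 + 28874)/(-49018 - 44207) = (45413/2)/(-93225) = (45413/2)*(-1/93225) = -45413/186450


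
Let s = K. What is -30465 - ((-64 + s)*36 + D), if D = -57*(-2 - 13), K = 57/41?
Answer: -1191708/41 ≈ -29066.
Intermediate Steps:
K = 57/41 (K = 57*(1/41) = 57/41 ≈ 1.3902)
s = 57/41 ≈ 1.3902
D = 855 (D = -57*(-15) = 855)
-30465 - ((-64 + s)*36 + D) = -30465 - ((-64 + 57/41)*36 + 855) = -30465 - (-2567/41*36 + 855) = -30465 - (-92412/41 + 855) = -30465 - 1*(-57357/41) = -30465 + 57357/41 = -1191708/41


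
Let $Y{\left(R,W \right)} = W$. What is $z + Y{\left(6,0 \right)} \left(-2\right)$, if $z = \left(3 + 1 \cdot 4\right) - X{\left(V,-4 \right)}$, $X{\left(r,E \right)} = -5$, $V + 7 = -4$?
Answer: $12$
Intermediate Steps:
$V = -11$ ($V = -7 - 4 = -11$)
$z = 12$ ($z = \left(3 + 1 \cdot 4\right) - -5 = \left(3 + 4\right) + 5 = 7 + 5 = 12$)
$z + Y{\left(6,0 \right)} \left(-2\right) = 12 + 0 \left(-2\right) = 12 + 0 = 12$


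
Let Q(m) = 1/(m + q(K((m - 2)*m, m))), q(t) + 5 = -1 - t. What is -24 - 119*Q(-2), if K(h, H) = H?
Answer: -25/6 ≈ -4.1667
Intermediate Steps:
q(t) = -6 - t (q(t) = -5 + (-1 - t) = -6 - t)
Q(m) = -⅙ (Q(m) = 1/(m + (-6 - m)) = 1/(-6) = -⅙)
-24 - 119*Q(-2) = -24 - 119*(-⅙) = -24 + 119/6 = -25/6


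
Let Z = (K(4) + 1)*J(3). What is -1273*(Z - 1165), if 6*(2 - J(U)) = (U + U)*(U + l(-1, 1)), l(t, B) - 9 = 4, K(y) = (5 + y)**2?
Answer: 2944449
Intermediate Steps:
l(t, B) = 13 (l(t, B) = 9 + 4 = 13)
J(U) = 2 - U*(13 + U)/3 (J(U) = 2 - (U + U)*(U + 13)/6 = 2 - 2*U*(13 + U)/6 = 2 - U*(13 + U)/3)
Z = -1148 (Z = ((5 + 4)**2 + 1)*(2 - 13/3*3 - 1/3*3**2) = (9**2 + 1)*(2 - 13 - 1/3*9) = (81 + 1)*(2 - 13 - 3) = 82*(-14) = -1148)
-1273*(Z - 1165) = -1273*(-1148 - 1165) = -1273*(-2313) = 2944449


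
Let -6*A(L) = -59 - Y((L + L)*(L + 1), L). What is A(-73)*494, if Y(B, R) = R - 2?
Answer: -3952/3 ≈ -1317.3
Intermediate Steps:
Y(B, R) = -2 + R
A(L) = 19/2 + L/6 (A(L) = -(-59 - (-2 + L))/6 = -(-59 + (2 - L))/6 = -(-57 - L)/6 = 19/2 + L/6)
A(-73)*494 = (19/2 + (⅙)*(-73))*494 = (19/2 - 73/6)*494 = -8/3*494 = -3952/3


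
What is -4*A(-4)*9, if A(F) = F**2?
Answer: -576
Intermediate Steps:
-4*A(-4)*9 = -4*(-4)**2*9 = -4*16*9 = -64*9 = -576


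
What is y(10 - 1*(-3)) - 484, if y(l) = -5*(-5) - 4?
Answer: -463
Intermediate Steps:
y(l) = 21 (y(l) = 25 - 4 = 21)
y(10 - 1*(-3)) - 484 = 21 - 484 = -463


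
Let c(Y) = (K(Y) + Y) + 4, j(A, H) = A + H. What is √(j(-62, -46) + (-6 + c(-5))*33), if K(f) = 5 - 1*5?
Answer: I*√339 ≈ 18.412*I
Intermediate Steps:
K(f) = 0 (K(f) = 5 - 5 = 0)
c(Y) = 4 + Y (c(Y) = (0 + Y) + 4 = Y + 4 = 4 + Y)
√(j(-62, -46) + (-6 + c(-5))*33) = √((-62 - 46) + (-6 + (4 - 5))*33) = √(-108 + (-6 - 1)*33) = √(-108 - 7*33) = √(-108 - 231) = √(-339) = I*√339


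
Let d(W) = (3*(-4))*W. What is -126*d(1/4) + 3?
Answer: 381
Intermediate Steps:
d(W) = -12*W
-126*d(1/4) + 3 = -(-1512)/4 + 3 = -126*(-3) + 3 = 378 + 3 = 381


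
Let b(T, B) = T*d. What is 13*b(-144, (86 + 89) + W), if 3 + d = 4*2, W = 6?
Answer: -9360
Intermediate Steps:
d = 5 (d = -3 + 4*2 = -3 + 8 = 5)
b(T, B) = 5*T (b(T, B) = T*5 = 5*T)
13*b(-144, (86 + 89) + W) = 13*(5*(-144)) = 13*(-720) = -9360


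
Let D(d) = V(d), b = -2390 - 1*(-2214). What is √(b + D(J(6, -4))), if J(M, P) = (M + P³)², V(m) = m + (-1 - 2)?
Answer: 7*√65 ≈ 56.436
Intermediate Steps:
V(m) = -3 + m (V(m) = m - 3 = -3 + m)
b = -176 (b = -2390 + 2214 = -176)
D(d) = -3 + d
√(b + D(J(6, -4))) = √(-176 + (-3 + (6 + (-4)³)²)) = √(-176 + (-3 + (6 - 64)²)) = √(-176 + (-3 + (-58)²)) = √(-176 + (-3 + 3364)) = √(-176 + 3361) = √3185 = 7*√65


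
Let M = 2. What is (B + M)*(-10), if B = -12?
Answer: 100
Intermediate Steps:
(B + M)*(-10) = (-12 + 2)*(-10) = -10*(-10) = 100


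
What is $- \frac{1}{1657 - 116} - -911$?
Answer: $\frac{1403850}{1541} \approx 911.0$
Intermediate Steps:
$- \frac{1}{1657 - 116} - -911 = - \frac{1}{1541} + 911 = \frac{1403850}{1541}$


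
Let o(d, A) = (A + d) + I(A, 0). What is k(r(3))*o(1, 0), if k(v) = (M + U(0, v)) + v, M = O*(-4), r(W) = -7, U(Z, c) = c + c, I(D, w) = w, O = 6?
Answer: -45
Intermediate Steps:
U(Z, c) = 2*c
M = -24 (M = 6*(-4) = -24)
o(d, A) = A + d (o(d, A) = (A + d) + 0 = A + d)
k(v) = -24 + 3*v (k(v) = (-24 + 2*v) + v = -24 + 3*v)
k(r(3))*o(1, 0) = (-24 + 3*(-7))*(0 + 1) = (-24 - 21)*1 = -45*1 = -45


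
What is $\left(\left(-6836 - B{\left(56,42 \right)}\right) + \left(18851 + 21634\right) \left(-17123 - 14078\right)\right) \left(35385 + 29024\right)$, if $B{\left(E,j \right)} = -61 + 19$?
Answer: $-81360114181111$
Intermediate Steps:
$B{\left(E,j \right)} = -42$
$\left(\left(-6836 - B{\left(56,42 \right)}\right) + \left(18851 + 21634\right) \left(-17123 - 14078\right)\right) \left(35385 + 29024\right) = \left(\left(-6836 - -42\right) + \left(18851 + 21634\right) \left(-17123 - 14078\right)\right) \left(35385 + 29024\right) = \left(\left(-6836 + 42\right) + 40485 \left(-31201\right)\right) 64409 = \left(-6794 - 1263172485\right) 64409 = \left(-1263179279\right) 64409 = -81360114181111$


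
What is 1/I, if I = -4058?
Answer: -1/4058 ≈ -0.00024643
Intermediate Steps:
1/I = 1/(-4058) = -1/4058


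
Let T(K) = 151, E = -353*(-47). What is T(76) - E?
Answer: -16440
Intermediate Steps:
E = 16591
T(76) - E = 151 - 1*16591 = 151 - 16591 = -16440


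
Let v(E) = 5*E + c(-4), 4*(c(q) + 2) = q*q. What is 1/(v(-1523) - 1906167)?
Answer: -1/1913780 ≈ -5.2253e-7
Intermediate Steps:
c(q) = -2 + q²/4 (c(q) = -2 + (q*q)/4 = -2 + q²/4)
v(E) = 2 + 5*E (v(E) = 5*E + (-2 + (¼)*(-4)²) = 5*E + (-2 + (¼)*16) = 5*E + (-2 + 4) = 5*E + 2 = 2 + 5*E)
1/(v(-1523) - 1906167) = 1/((2 + 5*(-1523)) - 1906167) = 1/((2 - 7615) - 1906167) = 1/(-7613 - 1906167) = 1/(-1913780) = -1/1913780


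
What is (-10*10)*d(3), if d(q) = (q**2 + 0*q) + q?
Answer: -1200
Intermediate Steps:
d(q) = q + q**2 (d(q) = (q**2 + 0) + q = q**2 + q = q + q**2)
(-10*10)*d(3) = (-10*10)*(3*(1 + 3)) = -300*4 = -100*12 = -1200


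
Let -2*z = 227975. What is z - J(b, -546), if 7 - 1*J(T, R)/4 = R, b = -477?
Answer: -232399/2 ≈ -1.1620e+5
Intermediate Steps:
J(T, R) = 28 - 4*R
z = -227975/2 (z = -1/2*227975 = -227975/2 ≈ -1.1399e+5)
z - J(b, -546) = -227975/2 - (28 - 4*(-546)) = -227975/2 - (28 + 2184) = -227975/2 - 1*2212 = -227975/2 - 2212 = -232399/2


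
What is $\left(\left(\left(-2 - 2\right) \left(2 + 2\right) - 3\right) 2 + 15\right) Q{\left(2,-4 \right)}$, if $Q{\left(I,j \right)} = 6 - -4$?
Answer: $-230$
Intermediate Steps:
$Q{\left(I,j \right)} = 10$ ($Q{\left(I,j \right)} = 6 + 4 = 10$)
$\left(\left(\left(-2 - 2\right) \left(2 + 2\right) - 3\right) 2 + 15\right) Q{\left(2,-4 \right)} = \left(\left(\left(-2 - 2\right) \left(2 + 2\right) - 3\right) 2 + 15\right) 10 = \left(\left(\left(-4\right) 4 - 3\right) 2 + 15\right) 10 = \left(\left(-16 - 3\right) 2 + 15\right) 10 = \left(\left(-19\right) 2 + 15\right) 10 = \left(-38 + 15\right) 10 = \left(-23\right) 10 = -230$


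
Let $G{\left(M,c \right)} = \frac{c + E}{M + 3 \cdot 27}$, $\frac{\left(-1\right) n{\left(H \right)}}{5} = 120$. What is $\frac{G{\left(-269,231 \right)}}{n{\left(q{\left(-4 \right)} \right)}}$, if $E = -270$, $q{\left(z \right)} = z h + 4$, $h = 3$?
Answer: $- \frac{13}{37600} \approx -0.00034574$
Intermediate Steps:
$q{\left(z \right)} = 4 + 3 z$ ($q{\left(z \right)} = z 3 + 4 = 3 z + 4 = 4 + 3 z$)
$n{\left(H \right)} = -600$ ($n{\left(H \right)} = \left(-5\right) 120 = -600$)
$G{\left(M,c \right)} = \frac{-270 + c}{81 + M}$ ($G{\left(M,c \right)} = \frac{c - 270}{M + 3 \cdot 27} = \frac{-270 + c}{M + 81} = \frac{-270 + c}{81 + M}$)
$\frac{G{\left(-269,231 \right)}}{n{\left(q{\left(-4 \right)} \right)}} = \frac{\frac{1}{81 - 269} \left(-270 + 231\right)}{-600} = \frac{1}{-188} \left(-39\right) \left(- \frac{1}{600}\right) = \left(- \frac{1}{188}\right) \left(-39\right) \left(- \frac{1}{600}\right) = \frac{39}{188} \left(- \frac{1}{600}\right) = - \frac{13}{37600}$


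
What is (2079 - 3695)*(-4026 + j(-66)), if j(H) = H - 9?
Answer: 6627216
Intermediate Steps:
j(H) = -9 + H
(2079 - 3695)*(-4026 + j(-66)) = (2079 - 3695)*(-4026 + (-9 - 66)) = -1616*(-4026 - 75) = -1616*(-4101) = 6627216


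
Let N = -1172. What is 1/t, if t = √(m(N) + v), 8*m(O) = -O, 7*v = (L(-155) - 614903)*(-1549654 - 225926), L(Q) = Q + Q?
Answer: √30586077187834/2184719799131 ≈ 2.5314e-6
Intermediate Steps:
L(Q) = 2*Q
v = 1092359898540/7 (v = ((2*(-155) - 614903)*(-1549654 - 225926))/7 = ((-310 - 614903)*(-1775580))/7 = (-615213*(-1775580))/7 = (⅐)*1092359898540 = 1092359898540/7 ≈ 1.5605e+11)
m(O) = -O/8 (m(O) = (-O)/8 = -O/8)
t = √30586077187834/14 (t = √(-⅛*(-1172) + 1092359898540/7) = √(293/2 + 1092359898540/7) = √(2184719799131/14) = √30586077187834/14 ≈ 3.9503e+5)
1/t = 1/(√30586077187834/14) = √30586077187834/2184719799131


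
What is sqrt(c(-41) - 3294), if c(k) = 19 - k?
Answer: 7*I*sqrt(66) ≈ 56.868*I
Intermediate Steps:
sqrt(c(-41) - 3294) = sqrt((19 - 1*(-41)) - 3294) = sqrt((19 + 41) - 3294) = sqrt(60 - 3294) = sqrt(-3234) = 7*I*sqrt(66)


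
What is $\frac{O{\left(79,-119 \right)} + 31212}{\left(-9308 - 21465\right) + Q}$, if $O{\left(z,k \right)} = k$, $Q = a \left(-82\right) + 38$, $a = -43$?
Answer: $- \frac{31093}{27209} \approx -1.1427$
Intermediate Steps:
$Q = 3564$ ($Q = \left(-43\right) \left(-82\right) + 38 = 3526 + 38 = 3564$)
$\frac{O{\left(79,-119 \right)} + 31212}{\left(-9308 - 21465\right) + Q} = \frac{-119 + 31212}{\left(-9308 - 21465\right) + 3564} = \frac{31093}{-30773 + 3564} = \frac{31093}{-27209} = 31093 \left(- \frac{1}{27209}\right) = - \frac{31093}{27209}$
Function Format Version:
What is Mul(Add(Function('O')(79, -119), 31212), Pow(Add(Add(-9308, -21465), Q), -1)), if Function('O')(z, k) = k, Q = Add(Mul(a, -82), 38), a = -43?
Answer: Rational(-31093, 27209) ≈ -1.1427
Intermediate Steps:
Q = 3564 (Q = Add(Mul(-43, -82), 38) = Add(3526, 38) = 3564)
Mul(Add(Function('O')(79, -119), 31212), Pow(Add(Add(-9308, -21465), Q), -1)) = Mul(Add(-119, 31212), Pow(Add(Add(-9308, -21465), 3564), -1)) = Mul(31093, Pow(Add(-30773, 3564), -1)) = Mul(31093, Pow(-27209, -1)) = Mul(31093, Rational(-1, 27209)) = Rational(-31093, 27209)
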